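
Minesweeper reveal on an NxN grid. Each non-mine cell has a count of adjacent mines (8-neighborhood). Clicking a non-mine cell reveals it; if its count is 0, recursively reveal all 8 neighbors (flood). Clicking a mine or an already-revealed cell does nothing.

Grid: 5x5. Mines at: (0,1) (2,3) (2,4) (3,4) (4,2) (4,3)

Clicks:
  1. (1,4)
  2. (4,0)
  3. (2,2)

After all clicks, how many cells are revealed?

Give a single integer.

Click 1 (1,4) count=2: revealed 1 new [(1,4)] -> total=1
Click 2 (4,0) count=0: revealed 11 new [(1,0) (1,1) (1,2) (2,0) (2,1) (2,2) (3,0) (3,1) (3,2) (4,0) (4,1)] -> total=12
Click 3 (2,2) count=1: revealed 0 new [(none)] -> total=12

Answer: 12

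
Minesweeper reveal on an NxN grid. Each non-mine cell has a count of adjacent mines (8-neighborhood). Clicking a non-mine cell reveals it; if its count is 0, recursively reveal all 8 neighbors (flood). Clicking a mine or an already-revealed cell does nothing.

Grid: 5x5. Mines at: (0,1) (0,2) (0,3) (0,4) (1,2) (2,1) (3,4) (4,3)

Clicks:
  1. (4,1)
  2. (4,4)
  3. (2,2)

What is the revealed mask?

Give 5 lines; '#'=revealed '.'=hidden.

Answer: .....
.....
..#..
###..
###.#

Derivation:
Click 1 (4,1) count=0: revealed 6 new [(3,0) (3,1) (3,2) (4,0) (4,1) (4,2)] -> total=6
Click 2 (4,4) count=2: revealed 1 new [(4,4)] -> total=7
Click 3 (2,2) count=2: revealed 1 new [(2,2)] -> total=8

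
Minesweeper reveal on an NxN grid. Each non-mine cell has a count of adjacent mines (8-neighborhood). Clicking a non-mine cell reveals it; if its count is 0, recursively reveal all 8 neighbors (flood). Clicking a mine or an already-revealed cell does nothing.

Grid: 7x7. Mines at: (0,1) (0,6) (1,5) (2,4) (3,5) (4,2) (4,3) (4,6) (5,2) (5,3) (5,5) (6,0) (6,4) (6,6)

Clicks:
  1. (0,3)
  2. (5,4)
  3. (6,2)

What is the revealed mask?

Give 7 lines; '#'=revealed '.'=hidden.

Answer: ..###..
..###..
.......
.......
.......
....#..
..#....

Derivation:
Click 1 (0,3) count=0: revealed 6 new [(0,2) (0,3) (0,4) (1,2) (1,3) (1,4)] -> total=6
Click 2 (5,4) count=4: revealed 1 new [(5,4)] -> total=7
Click 3 (6,2) count=2: revealed 1 new [(6,2)] -> total=8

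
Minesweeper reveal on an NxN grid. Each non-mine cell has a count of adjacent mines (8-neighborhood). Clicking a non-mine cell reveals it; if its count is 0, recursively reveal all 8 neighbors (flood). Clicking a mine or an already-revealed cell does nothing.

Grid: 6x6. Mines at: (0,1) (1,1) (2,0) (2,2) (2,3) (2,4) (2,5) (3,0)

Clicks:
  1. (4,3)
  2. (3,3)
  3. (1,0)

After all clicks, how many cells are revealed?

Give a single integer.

Click 1 (4,3) count=0: revealed 17 new [(3,1) (3,2) (3,3) (3,4) (3,5) (4,0) (4,1) (4,2) (4,3) (4,4) (4,5) (5,0) (5,1) (5,2) (5,3) (5,4) (5,5)] -> total=17
Click 2 (3,3) count=3: revealed 0 new [(none)] -> total=17
Click 3 (1,0) count=3: revealed 1 new [(1,0)] -> total=18

Answer: 18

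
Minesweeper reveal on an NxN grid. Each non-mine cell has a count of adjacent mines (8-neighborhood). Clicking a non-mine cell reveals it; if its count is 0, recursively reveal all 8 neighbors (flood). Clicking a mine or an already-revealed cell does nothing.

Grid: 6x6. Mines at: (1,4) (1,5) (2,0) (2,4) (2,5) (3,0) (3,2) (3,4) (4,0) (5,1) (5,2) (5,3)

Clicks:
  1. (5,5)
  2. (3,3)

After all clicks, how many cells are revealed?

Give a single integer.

Answer: 5

Derivation:
Click 1 (5,5) count=0: revealed 4 new [(4,4) (4,5) (5,4) (5,5)] -> total=4
Click 2 (3,3) count=3: revealed 1 new [(3,3)] -> total=5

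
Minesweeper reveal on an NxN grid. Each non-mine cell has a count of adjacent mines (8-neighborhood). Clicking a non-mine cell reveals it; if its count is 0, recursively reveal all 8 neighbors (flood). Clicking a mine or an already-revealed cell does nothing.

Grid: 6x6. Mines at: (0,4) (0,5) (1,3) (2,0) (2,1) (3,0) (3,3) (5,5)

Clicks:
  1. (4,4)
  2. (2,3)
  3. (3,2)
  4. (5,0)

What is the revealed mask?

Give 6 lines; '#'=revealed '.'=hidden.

Answer: ......
......
...#..
..#...
#####.
#####.

Derivation:
Click 1 (4,4) count=2: revealed 1 new [(4,4)] -> total=1
Click 2 (2,3) count=2: revealed 1 new [(2,3)] -> total=2
Click 3 (3,2) count=2: revealed 1 new [(3,2)] -> total=3
Click 4 (5,0) count=0: revealed 9 new [(4,0) (4,1) (4,2) (4,3) (5,0) (5,1) (5,2) (5,3) (5,4)] -> total=12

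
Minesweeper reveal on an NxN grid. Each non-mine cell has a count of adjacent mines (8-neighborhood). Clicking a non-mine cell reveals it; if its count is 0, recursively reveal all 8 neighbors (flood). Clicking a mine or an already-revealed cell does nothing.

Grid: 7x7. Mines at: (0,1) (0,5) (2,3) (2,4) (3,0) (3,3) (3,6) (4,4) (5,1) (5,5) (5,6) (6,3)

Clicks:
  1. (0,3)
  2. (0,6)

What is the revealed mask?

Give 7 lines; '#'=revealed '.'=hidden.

Click 1 (0,3) count=0: revealed 6 new [(0,2) (0,3) (0,4) (1,2) (1,3) (1,4)] -> total=6
Click 2 (0,6) count=1: revealed 1 new [(0,6)] -> total=7

Answer: ..###.#
..###..
.......
.......
.......
.......
.......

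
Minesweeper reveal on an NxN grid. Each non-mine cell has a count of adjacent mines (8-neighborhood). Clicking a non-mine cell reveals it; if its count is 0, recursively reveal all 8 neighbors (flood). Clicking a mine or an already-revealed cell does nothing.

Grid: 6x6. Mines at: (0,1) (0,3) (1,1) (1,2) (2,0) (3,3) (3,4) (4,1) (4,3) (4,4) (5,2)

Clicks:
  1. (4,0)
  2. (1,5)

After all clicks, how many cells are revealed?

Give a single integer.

Answer: 7

Derivation:
Click 1 (4,0) count=1: revealed 1 new [(4,0)] -> total=1
Click 2 (1,5) count=0: revealed 6 new [(0,4) (0,5) (1,4) (1,5) (2,4) (2,5)] -> total=7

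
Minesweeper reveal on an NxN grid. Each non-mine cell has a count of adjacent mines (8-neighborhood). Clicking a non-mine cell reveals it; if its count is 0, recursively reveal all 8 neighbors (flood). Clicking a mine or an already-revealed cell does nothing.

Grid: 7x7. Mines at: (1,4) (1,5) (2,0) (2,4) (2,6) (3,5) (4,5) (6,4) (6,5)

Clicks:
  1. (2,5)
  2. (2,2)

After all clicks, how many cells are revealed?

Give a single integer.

Answer: 31

Derivation:
Click 1 (2,5) count=5: revealed 1 new [(2,5)] -> total=1
Click 2 (2,2) count=0: revealed 30 new [(0,0) (0,1) (0,2) (0,3) (1,0) (1,1) (1,2) (1,3) (2,1) (2,2) (2,3) (3,0) (3,1) (3,2) (3,3) (3,4) (4,0) (4,1) (4,2) (4,3) (4,4) (5,0) (5,1) (5,2) (5,3) (5,4) (6,0) (6,1) (6,2) (6,3)] -> total=31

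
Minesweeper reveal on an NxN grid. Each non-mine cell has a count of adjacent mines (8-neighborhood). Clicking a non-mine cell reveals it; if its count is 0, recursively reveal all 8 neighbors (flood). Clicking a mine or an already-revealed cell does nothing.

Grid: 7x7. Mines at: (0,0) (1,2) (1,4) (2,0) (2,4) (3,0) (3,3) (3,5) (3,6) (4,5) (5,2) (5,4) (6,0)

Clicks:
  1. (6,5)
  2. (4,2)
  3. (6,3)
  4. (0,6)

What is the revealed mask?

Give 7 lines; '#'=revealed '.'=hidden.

Click 1 (6,5) count=1: revealed 1 new [(6,5)] -> total=1
Click 2 (4,2) count=2: revealed 1 new [(4,2)] -> total=2
Click 3 (6,3) count=2: revealed 1 new [(6,3)] -> total=3
Click 4 (0,6) count=0: revealed 6 new [(0,5) (0,6) (1,5) (1,6) (2,5) (2,6)] -> total=9

Answer: .....##
.....##
.....##
.......
..#....
.......
...#.#.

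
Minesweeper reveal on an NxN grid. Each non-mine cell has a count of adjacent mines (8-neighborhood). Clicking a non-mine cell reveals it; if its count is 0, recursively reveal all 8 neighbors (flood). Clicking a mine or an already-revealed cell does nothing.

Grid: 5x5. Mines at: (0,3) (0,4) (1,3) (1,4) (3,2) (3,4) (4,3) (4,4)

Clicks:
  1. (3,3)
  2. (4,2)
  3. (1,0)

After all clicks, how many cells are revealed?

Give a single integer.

Click 1 (3,3) count=4: revealed 1 new [(3,3)] -> total=1
Click 2 (4,2) count=2: revealed 1 new [(4,2)] -> total=2
Click 3 (1,0) count=0: revealed 13 new [(0,0) (0,1) (0,2) (1,0) (1,1) (1,2) (2,0) (2,1) (2,2) (3,0) (3,1) (4,0) (4,1)] -> total=15

Answer: 15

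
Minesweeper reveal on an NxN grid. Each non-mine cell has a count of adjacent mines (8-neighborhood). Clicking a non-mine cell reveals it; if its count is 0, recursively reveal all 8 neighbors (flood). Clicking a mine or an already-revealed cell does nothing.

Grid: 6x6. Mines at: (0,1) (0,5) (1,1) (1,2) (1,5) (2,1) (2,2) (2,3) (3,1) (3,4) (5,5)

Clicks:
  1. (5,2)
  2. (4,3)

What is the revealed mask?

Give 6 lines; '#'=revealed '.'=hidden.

Answer: ......
......
......
......
#####.
#####.

Derivation:
Click 1 (5,2) count=0: revealed 10 new [(4,0) (4,1) (4,2) (4,3) (4,4) (5,0) (5,1) (5,2) (5,3) (5,4)] -> total=10
Click 2 (4,3) count=1: revealed 0 new [(none)] -> total=10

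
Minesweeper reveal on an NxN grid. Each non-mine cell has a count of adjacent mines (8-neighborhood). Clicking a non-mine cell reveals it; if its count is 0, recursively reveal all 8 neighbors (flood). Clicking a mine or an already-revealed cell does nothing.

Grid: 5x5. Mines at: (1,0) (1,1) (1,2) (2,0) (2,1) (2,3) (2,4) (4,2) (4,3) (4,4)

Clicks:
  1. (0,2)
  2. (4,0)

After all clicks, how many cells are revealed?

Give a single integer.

Answer: 5

Derivation:
Click 1 (0,2) count=2: revealed 1 new [(0,2)] -> total=1
Click 2 (4,0) count=0: revealed 4 new [(3,0) (3,1) (4,0) (4,1)] -> total=5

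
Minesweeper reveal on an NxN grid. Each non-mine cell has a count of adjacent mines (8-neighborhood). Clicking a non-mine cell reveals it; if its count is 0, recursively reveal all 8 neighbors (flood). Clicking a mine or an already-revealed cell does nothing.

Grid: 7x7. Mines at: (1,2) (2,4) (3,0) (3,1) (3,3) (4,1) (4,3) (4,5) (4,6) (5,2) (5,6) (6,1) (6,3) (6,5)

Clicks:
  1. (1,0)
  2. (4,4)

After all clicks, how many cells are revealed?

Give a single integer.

Click 1 (1,0) count=0: revealed 6 new [(0,0) (0,1) (1,0) (1,1) (2,0) (2,1)] -> total=6
Click 2 (4,4) count=3: revealed 1 new [(4,4)] -> total=7

Answer: 7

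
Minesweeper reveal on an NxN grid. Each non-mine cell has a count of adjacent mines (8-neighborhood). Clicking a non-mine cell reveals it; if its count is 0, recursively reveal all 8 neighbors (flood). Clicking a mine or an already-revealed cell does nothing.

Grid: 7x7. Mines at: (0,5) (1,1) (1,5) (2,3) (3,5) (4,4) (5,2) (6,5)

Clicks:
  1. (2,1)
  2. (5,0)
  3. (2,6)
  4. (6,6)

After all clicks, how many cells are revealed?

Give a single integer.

Answer: 15

Derivation:
Click 1 (2,1) count=1: revealed 1 new [(2,1)] -> total=1
Click 2 (5,0) count=0: revealed 12 new [(2,0) (2,2) (3,0) (3,1) (3,2) (4,0) (4,1) (4,2) (5,0) (5,1) (6,0) (6,1)] -> total=13
Click 3 (2,6) count=2: revealed 1 new [(2,6)] -> total=14
Click 4 (6,6) count=1: revealed 1 new [(6,6)] -> total=15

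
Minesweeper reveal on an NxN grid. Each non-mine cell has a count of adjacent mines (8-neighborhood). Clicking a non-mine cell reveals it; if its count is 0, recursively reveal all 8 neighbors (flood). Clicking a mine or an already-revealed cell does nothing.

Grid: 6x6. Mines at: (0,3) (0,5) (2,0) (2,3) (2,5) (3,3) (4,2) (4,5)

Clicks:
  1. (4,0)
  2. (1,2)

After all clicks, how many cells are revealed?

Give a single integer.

Answer: 7

Derivation:
Click 1 (4,0) count=0: revealed 6 new [(3,0) (3,1) (4,0) (4,1) (5,0) (5,1)] -> total=6
Click 2 (1,2) count=2: revealed 1 new [(1,2)] -> total=7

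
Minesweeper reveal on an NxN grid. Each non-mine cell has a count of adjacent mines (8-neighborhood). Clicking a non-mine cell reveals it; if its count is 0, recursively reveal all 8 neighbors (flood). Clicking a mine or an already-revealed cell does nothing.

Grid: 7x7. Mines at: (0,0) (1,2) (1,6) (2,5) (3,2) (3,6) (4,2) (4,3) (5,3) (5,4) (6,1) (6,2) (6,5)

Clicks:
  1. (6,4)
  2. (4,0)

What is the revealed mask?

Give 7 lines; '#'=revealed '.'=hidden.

Click 1 (6,4) count=3: revealed 1 new [(6,4)] -> total=1
Click 2 (4,0) count=0: revealed 10 new [(1,0) (1,1) (2,0) (2,1) (3,0) (3,1) (4,0) (4,1) (5,0) (5,1)] -> total=11

Answer: .......
##.....
##.....
##.....
##.....
##.....
....#..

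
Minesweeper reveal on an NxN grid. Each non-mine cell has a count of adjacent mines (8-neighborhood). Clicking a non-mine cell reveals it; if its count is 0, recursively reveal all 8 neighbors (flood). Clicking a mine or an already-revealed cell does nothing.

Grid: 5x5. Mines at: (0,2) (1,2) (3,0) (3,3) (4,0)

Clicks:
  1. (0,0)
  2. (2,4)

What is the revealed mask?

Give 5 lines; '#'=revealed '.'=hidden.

Answer: ##...
##...
##..#
.....
.....

Derivation:
Click 1 (0,0) count=0: revealed 6 new [(0,0) (0,1) (1,0) (1,1) (2,0) (2,1)] -> total=6
Click 2 (2,4) count=1: revealed 1 new [(2,4)] -> total=7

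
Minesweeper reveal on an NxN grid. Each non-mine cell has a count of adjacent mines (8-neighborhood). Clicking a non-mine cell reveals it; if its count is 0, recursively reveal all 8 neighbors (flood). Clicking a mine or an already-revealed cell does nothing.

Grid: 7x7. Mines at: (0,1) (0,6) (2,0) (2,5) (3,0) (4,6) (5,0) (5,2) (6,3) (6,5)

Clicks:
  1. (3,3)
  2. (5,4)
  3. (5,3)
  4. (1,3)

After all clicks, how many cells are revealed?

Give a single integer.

Click 1 (3,3) count=0: revealed 26 new [(0,2) (0,3) (0,4) (0,5) (1,1) (1,2) (1,3) (1,4) (1,5) (2,1) (2,2) (2,3) (2,4) (3,1) (3,2) (3,3) (3,4) (3,5) (4,1) (4,2) (4,3) (4,4) (4,5) (5,3) (5,4) (5,5)] -> total=26
Click 2 (5,4) count=2: revealed 0 new [(none)] -> total=26
Click 3 (5,3) count=2: revealed 0 new [(none)] -> total=26
Click 4 (1,3) count=0: revealed 0 new [(none)] -> total=26

Answer: 26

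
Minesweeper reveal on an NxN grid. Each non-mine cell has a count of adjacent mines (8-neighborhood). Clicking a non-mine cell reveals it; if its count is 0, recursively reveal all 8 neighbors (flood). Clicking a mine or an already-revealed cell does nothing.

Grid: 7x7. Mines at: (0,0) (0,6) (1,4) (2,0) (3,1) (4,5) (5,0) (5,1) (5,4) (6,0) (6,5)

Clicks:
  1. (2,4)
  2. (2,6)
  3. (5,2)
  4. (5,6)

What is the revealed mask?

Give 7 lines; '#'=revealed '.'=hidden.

Click 1 (2,4) count=1: revealed 1 new [(2,4)] -> total=1
Click 2 (2,6) count=0: revealed 6 new [(1,5) (1,6) (2,5) (2,6) (3,5) (3,6)] -> total=7
Click 3 (5,2) count=1: revealed 1 new [(5,2)] -> total=8
Click 4 (5,6) count=2: revealed 1 new [(5,6)] -> total=9

Answer: .......
.....##
....###
.....##
.......
..#...#
.......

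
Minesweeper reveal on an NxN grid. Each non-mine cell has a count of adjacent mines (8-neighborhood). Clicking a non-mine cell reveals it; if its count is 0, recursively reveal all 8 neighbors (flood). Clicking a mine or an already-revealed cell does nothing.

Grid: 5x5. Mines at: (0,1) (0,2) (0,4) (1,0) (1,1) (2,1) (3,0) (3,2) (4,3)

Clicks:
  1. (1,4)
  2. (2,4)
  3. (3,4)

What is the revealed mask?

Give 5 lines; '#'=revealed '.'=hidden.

Answer: .....
...##
...##
...##
.....

Derivation:
Click 1 (1,4) count=1: revealed 1 new [(1,4)] -> total=1
Click 2 (2,4) count=0: revealed 5 new [(1,3) (2,3) (2,4) (3,3) (3,4)] -> total=6
Click 3 (3,4) count=1: revealed 0 new [(none)] -> total=6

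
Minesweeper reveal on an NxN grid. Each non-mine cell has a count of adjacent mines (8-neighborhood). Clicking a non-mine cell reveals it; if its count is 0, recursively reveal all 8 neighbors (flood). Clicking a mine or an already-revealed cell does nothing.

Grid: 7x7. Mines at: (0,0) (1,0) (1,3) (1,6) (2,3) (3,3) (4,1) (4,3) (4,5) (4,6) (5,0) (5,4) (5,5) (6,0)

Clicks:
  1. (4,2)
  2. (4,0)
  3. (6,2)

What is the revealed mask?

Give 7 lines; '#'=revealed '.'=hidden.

Click 1 (4,2) count=3: revealed 1 new [(4,2)] -> total=1
Click 2 (4,0) count=2: revealed 1 new [(4,0)] -> total=2
Click 3 (6,2) count=0: revealed 6 new [(5,1) (5,2) (5,3) (6,1) (6,2) (6,3)] -> total=8

Answer: .......
.......
.......
.......
#.#....
.###...
.###...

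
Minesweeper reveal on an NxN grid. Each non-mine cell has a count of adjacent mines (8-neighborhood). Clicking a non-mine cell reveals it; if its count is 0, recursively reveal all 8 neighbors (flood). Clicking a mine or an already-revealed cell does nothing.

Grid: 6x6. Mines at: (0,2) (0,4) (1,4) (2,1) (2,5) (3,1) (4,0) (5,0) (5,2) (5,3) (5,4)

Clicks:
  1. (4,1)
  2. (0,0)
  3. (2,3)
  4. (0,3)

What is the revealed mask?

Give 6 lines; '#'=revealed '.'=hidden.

Click 1 (4,1) count=4: revealed 1 new [(4,1)] -> total=1
Click 2 (0,0) count=0: revealed 4 new [(0,0) (0,1) (1,0) (1,1)] -> total=5
Click 3 (2,3) count=1: revealed 1 new [(2,3)] -> total=6
Click 4 (0,3) count=3: revealed 1 new [(0,3)] -> total=7

Answer: ##.#..
##....
...#..
......
.#....
......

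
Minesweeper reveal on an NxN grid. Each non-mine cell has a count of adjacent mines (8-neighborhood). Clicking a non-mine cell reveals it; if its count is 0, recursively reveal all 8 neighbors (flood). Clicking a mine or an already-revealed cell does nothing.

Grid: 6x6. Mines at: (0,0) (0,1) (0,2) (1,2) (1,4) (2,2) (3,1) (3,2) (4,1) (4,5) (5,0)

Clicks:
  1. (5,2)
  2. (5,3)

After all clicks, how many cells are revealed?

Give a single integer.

Click 1 (5,2) count=1: revealed 1 new [(5,2)] -> total=1
Click 2 (5,3) count=0: revealed 5 new [(4,2) (4,3) (4,4) (5,3) (5,4)] -> total=6

Answer: 6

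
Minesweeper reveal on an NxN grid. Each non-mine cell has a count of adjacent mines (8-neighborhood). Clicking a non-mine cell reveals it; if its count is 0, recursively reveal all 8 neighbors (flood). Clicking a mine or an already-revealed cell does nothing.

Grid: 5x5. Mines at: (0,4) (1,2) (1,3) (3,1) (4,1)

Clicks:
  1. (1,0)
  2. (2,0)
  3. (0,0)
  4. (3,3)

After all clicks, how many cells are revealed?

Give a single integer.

Answer: 15

Derivation:
Click 1 (1,0) count=0: revealed 6 new [(0,0) (0,1) (1,0) (1,1) (2,0) (2,1)] -> total=6
Click 2 (2,0) count=1: revealed 0 new [(none)] -> total=6
Click 3 (0,0) count=0: revealed 0 new [(none)] -> total=6
Click 4 (3,3) count=0: revealed 9 new [(2,2) (2,3) (2,4) (3,2) (3,3) (3,4) (4,2) (4,3) (4,4)] -> total=15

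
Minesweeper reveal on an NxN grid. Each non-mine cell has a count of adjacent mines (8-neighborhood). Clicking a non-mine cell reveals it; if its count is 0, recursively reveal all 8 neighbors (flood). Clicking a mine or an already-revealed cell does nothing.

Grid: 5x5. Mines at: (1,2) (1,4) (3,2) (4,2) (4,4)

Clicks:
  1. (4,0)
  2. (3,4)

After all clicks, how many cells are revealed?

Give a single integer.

Click 1 (4,0) count=0: revealed 10 new [(0,0) (0,1) (1,0) (1,1) (2,0) (2,1) (3,0) (3,1) (4,0) (4,1)] -> total=10
Click 2 (3,4) count=1: revealed 1 new [(3,4)] -> total=11

Answer: 11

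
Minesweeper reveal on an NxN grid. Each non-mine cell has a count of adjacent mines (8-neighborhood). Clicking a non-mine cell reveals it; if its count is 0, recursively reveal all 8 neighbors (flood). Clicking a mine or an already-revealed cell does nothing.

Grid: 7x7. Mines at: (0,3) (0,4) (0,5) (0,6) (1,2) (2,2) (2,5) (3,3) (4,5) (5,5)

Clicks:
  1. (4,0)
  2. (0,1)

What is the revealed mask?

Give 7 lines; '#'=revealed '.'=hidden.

Answer: ##.....
##.....
##.....
###....
#####..
#####..
#####..

Derivation:
Click 1 (4,0) count=0: revealed 24 new [(0,0) (0,1) (1,0) (1,1) (2,0) (2,1) (3,0) (3,1) (3,2) (4,0) (4,1) (4,2) (4,3) (4,4) (5,0) (5,1) (5,2) (5,3) (5,4) (6,0) (6,1) (6,2) (6,3) (6,4)] -> total=24
Click 2 (0,1) count=1: revealed 0 new [(none)] -> total=24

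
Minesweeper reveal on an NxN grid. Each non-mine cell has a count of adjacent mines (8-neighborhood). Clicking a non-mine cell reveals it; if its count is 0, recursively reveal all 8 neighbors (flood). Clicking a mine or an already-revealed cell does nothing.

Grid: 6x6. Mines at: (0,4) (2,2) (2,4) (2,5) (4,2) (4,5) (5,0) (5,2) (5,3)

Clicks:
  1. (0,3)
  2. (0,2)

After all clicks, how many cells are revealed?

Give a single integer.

Answer: 14

Derivation:
Click 1 (0,3) count=1: revealed 1 new [(0,3)] -> total=1
Click 2 (0,2) count=0: revealed 13 new [(0,0) (0,1) (0,2) (1,0) (1,1) (1,2) (1,3) (2,0) (2,1) (3,0) (3,1) (4,0) (4,1)] -> total=14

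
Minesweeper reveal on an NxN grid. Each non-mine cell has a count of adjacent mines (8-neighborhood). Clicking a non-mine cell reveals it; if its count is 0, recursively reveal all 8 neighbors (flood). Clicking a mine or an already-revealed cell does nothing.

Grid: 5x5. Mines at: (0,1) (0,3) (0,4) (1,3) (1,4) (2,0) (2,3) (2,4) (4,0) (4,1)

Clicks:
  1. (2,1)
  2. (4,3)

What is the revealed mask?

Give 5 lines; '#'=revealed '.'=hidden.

Answer: .....
.....
.#...
..###
..###

Derivation:
Click 1 (2,1) count=1: revealed 1 new [(2,1)] -> total=1
Click 2 (4,3) count=0: revealed 6 new [(3,2) (3,3) (3,4) (4,2) (4,3) (4,4)] -> total=7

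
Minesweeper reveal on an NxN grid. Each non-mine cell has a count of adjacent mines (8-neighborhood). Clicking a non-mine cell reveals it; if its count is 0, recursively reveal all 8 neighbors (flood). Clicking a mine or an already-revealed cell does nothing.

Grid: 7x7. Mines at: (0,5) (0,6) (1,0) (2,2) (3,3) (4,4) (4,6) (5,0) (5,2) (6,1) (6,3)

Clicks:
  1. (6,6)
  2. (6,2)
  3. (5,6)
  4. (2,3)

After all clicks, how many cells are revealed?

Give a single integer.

Answer: 8

Derivation:
Click 1 (6,6) count=0: revealed 6 new [(5,4) (5,5) (5,6) (6,4) (6,5) (6,6)] -> total=6
Click 2 (6,2) count=3: revealed 1 new [(6,2)] -> total=7
Click 3 (5,6) count=1: revealed 0 new [(none)] -> total=7
Click 4 (2,3) count=2: revealed 1 new [(2,3)] -> total=8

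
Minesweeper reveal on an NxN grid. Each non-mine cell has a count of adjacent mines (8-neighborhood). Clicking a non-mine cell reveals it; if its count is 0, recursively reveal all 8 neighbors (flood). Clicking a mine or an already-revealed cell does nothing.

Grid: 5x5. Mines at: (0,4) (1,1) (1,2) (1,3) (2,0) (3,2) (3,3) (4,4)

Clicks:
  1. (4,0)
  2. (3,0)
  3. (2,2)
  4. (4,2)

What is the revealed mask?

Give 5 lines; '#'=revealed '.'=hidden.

Answer: .....
.....
..#..
##...
###..

Derivation:
Click 1 (4,0) count=0: revealed 4 new [(3,0) (3,1) (4,0) (4,1)] -> total=4
Click 2 (3,0) count=1: revealed 0 new [(none)] -> total=4
Click 3 (2,2) count=5: revealed 1 new [(2,2)] -> total=5
Click 4 (4,2) count=2: revealed 1 new [(4,2)] -> total=6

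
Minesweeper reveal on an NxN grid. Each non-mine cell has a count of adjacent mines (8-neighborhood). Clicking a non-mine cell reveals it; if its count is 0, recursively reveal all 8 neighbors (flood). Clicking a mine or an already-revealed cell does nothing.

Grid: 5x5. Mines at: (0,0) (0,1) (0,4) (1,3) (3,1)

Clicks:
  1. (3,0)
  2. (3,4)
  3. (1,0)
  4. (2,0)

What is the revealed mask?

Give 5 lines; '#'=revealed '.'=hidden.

Click 1 (3,0) count=1: revealed 1 new [(3,0)] -> total=1
Click 2 (3,4) count=0: revealed 9 new [(2,2) (2,3) (2,4) (3,2) (3,3) (3,4) (4,2) (4,3) (4,4)] -> total=10
Click 3 (1,0) count=2: revealed 1 new [(1,0)] -> total=11
Click 4 (2,0) count=1: revealed 1 new [(2,0)] -> total=12

Answer: .....
#....
#.###
#.###
..###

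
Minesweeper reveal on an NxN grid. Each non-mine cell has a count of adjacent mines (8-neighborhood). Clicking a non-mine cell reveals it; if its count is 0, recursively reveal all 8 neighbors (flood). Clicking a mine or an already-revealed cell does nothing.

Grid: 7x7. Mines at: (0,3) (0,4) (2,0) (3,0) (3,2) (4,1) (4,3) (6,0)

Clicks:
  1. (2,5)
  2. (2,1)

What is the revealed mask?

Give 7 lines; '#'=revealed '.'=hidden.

Answer: .....##
...####
.#.####
...####
....###
.######
.######

Derivation:
Click 1 (2,5) count=0: revealed 29 new [(0,5) (0,6) (1,3) (1,4) (1,5) (1,6) (2,3) (2,4) (2,5) (2,6) (3,3) (3,4) (3,5) (3,6) (4,4) (4,5) (4,6) (5,1) (5,2) (5,3) (5,4) (5,5) (5,6) (6,1) (6,2) (6,3) (6,4) (6,5) (6,6)] -> total=29
Click 2 (2,1) count=3: revealed 1 new [(2,1)] -> total=30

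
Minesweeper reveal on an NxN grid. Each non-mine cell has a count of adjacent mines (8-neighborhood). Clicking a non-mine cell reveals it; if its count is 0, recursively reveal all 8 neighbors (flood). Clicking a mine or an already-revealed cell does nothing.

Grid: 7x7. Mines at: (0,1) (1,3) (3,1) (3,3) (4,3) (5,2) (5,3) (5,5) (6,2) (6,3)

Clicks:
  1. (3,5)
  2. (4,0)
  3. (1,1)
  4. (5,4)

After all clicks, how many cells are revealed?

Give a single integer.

Answer: 18

Derivation:
Click 1 (3,5) count=0: revealed 15 new [(0,4) (0,5) (0,6) (1,4) (1,5) (1,6) (2,4) (2,5) (2,6) (3,4) (3,5) (3,6) (4,4) (4,5) (4,6)] -> total=15
Click 2 (4,0) count=1: revealed 1 new [(4,0)] -> total=16
Click 3 (1,1) count=1: revealed 1 new [(1,1)] -> total=17
Click 4 (5,4) count=4: revealed 1 new [(5,4)] -> total=18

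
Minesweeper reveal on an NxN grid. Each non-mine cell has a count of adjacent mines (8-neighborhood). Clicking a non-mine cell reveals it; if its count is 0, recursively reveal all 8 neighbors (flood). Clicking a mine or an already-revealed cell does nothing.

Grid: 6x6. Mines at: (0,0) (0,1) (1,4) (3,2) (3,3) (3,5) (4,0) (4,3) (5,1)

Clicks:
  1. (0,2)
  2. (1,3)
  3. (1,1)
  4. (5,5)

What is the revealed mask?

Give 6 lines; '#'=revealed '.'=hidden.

Answer: ..#...
.#.#..
......
......
....##
....##

Derivation:
Click 1 (0,2) count=1: revealed 1 new [(0,2)] -> total=1
Click 2 (1,3) count=1: revealed 1 new [(1,3)] -> total=2
Click 3 (1,1) count=2: revealed 1 new [(1,1)] -> total=3
Click 4 (5,5) count=0: revealed 4 new [(4,4) (4,5) (5,4) (5,5)] -> total=7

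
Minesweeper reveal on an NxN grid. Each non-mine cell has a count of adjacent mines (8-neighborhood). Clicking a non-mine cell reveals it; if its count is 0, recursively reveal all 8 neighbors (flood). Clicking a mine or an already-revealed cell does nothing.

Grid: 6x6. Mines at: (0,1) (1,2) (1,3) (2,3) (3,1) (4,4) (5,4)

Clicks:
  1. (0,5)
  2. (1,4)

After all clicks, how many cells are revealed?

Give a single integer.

Click 1 (0,5) count=0: revealed 8 new [(0,4) (0,5) (1,4) (1,5) (2,4) (2,5) (3,4) (3,5)] -> total=8
Click 2 (1,4) count=2: revealed 0 new [(none)] -> total=8

Answer: 8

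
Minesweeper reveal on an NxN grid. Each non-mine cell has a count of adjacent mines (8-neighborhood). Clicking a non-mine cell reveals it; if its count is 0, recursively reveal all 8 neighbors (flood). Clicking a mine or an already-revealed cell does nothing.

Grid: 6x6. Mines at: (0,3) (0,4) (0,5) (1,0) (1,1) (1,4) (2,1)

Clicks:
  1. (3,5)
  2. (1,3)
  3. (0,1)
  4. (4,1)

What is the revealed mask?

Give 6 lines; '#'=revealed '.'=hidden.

Click 1 (3,5) count=0: revealed 22 new [(2,2) (2,3) (2,4) (2,5) (3,0) (3,1) (3,2) (3,3) (3,4) (3,5) (4,0) (4,1) (4,2) (4,3) (4,4) (4,5) (5,0) (5,1) (5,2) (5,3) (5,4) (5,5)] -> total=22
Click 2 (1,3) count=3: revealed 1 new [(1,3)] -> total=23
Click 3 (0,1) count=2: revealed 1 new [(0,1)] -> total=24
Click 4 (4,1) count=0: revealed 0 new [(none)] -> total=24

Answer: .#....
...#..
..####
######
######
######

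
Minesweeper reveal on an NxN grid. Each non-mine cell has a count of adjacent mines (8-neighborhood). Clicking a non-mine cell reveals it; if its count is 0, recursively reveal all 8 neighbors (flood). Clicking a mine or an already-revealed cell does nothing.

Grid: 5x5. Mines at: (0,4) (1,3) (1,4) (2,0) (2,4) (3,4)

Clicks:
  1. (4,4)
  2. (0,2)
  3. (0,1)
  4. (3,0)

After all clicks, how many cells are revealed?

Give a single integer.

Click 1 (4,4) count=1: revealed 1 new [(4,4)] -> total=1
Click 2 (0,2) count=1: revealed 1 new [(0,2)] -> total=2
Click 3 (0,1) count=0: revealed 5 new [(0,0) (0,1) (1,0) (1,1) (1,2)] -> total=7
Click 4 (3,0) count=1: revealed 1 new [(3,0)] -> total=8

Answer: 8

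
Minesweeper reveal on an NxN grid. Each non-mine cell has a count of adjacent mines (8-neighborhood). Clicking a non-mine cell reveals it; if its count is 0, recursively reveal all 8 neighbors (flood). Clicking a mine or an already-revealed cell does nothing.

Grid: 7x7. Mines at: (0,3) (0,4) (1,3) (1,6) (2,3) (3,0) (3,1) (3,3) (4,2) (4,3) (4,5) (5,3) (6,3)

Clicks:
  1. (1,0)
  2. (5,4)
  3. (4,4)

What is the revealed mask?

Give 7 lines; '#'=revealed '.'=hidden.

Answer: ###....
###....
###....
.......
....#..
....#..
.......

Derivation:
Click 1 (1,0) count=0: revealed 9 new [(0,0) (0,1) (0,2) (1,0) (1,1) (1,2) (2,0) (2,1) (2,2)] -> total=9
Click 2 (5,4) count=4: revealed 1 new [(5,4)] -> total=10
Click 3 (4,4) count=4: revealed 1 new [(4,4)] -> total=11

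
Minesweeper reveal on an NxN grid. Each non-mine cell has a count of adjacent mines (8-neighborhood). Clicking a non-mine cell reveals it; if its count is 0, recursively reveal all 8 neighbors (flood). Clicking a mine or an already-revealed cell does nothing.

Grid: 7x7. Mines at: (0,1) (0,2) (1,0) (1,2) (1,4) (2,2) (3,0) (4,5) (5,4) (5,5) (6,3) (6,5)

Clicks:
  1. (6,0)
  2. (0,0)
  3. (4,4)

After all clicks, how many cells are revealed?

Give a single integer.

Click 1 (6,0) count=0: revealed 14 new [(3,1) (3,2) (3,3) (4,0) (4,1) (4,2) (4,3) (5,0) (5,1) (5,2) (5,3) (6,0) (6,1) (6,2)] -> total=14
Click 2 (0,0) count=2: revealed 1 new [(0,0)] -> total=15
Click 3 (4,4) count=3: revealed 1 new [(4,4)] -> total=16

Answer: 16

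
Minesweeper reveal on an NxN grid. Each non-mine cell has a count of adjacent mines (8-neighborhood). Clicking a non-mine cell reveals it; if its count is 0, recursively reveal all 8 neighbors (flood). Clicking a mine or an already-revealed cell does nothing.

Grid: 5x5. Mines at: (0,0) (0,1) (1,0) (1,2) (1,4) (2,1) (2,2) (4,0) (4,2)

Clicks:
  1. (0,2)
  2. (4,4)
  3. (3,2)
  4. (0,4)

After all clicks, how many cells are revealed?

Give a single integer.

Answer: 9

Derivation:
Click 1 (0,2) count=2: revealed 1 new [(0,2)] -> total=1
Click 2 (4,4) count=0: revealed 6 new [(2,3) (2,4) (3,3) (3,4) (4,3) (4,4)] -> total=7
Click 3 (3,2) count=3: revealed 1 new [(3,2)] -> total=8
Click 4 (0,4) count=1: revealed 1 new [(0,4)] -> total=9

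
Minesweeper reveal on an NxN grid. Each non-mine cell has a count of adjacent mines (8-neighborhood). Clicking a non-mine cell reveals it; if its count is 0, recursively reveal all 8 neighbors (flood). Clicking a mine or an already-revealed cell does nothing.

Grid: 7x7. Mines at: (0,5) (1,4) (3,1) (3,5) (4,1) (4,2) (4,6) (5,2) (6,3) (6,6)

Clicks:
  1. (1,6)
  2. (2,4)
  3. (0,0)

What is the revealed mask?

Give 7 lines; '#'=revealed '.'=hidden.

Click 1 (1,6) count=1: revealed 1 new [(1,6)] -> total=1
Click 2 (2,4) count=2: revealed 1 new [(2,4)] -> total=2
Click 3 (0,0) count=0: revealed 12 new [(0,0) (0,1) (0,2) (0,3) (1,0) (1,1) (1,2) (1,3) (2,0) (2,1) (2,2) (2,3)] -> total=14

Answer: ####...
####..#
#####..
.......
.......
.......
.......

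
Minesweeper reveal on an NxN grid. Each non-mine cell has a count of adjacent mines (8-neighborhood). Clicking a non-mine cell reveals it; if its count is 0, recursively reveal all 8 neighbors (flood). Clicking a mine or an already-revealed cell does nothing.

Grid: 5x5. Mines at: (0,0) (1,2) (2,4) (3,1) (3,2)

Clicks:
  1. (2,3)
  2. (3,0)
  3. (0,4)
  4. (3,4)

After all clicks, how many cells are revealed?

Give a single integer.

Answer: 7

Derivation:
Click 1 (2,3) count=3: revealed 1 new [(2,3)] -> total=1
Click 2 (3,0) count=1: revealed 1 new [(3,0)] -> total=2
Click 3 (0,4) count=0: revealed 4 new [(0,3) (0,4) (1,3) (1,4)] -> total=6
Click 4 (3,4) count=1: revealed 1 new [(3,4)] -> total=7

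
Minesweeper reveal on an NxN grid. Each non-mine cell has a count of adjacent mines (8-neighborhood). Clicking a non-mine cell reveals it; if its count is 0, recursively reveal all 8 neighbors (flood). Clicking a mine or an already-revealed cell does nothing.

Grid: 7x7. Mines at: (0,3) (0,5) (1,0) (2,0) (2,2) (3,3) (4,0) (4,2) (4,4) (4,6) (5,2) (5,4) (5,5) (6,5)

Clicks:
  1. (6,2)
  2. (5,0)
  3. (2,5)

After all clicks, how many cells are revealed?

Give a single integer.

Click 1 (6,2) count=1: revealed 1 new [(6,2)] -> total=1
Click 2 (5,0) count=1: revealed 1 new [(5,0)] -> total=2
Click 3 (2,5) count=0: revealed 9 new [(1,4) (1,5) (1,6) (2,4) (2,5) (2,6) (3,4) (3,5) (3,6)] -> total=11

Answer: 11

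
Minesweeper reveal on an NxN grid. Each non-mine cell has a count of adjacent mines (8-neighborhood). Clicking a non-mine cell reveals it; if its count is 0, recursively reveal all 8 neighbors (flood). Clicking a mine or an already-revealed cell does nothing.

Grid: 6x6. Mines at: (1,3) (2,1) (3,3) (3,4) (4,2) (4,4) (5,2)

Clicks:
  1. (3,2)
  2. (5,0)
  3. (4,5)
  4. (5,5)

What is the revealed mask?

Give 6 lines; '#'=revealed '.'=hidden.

Click 1 (3,2) count=3: revealed 1 new [(3,2)] -> total=1
Click 2 (5,0) count=0: revealed 6 new [(3,0) (3,1) (4,0) (4,1) (5,0) (5,1)] -> total=7
Click 3 (4,5) count=2: revealed 1 new [(4,5)] -> total=8
Click 4 (5,5) count=1: revealed 1 new [(5,5)] -> total=9

Answer: ......
......
......
###...
##...#
##...#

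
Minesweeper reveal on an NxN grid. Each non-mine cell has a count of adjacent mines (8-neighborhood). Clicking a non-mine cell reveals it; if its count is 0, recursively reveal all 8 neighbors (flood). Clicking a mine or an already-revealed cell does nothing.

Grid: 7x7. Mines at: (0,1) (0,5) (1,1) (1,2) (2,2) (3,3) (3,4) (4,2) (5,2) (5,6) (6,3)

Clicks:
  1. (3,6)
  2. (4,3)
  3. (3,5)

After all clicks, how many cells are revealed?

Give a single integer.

Click 1 (3,6) count=0: revealed 8 new [(1,5) (1,6) (2,5) (2,6) (3,5) (3,6) (4,5) (4,6)] -> total=8
Click 2 (4,3) count=4: revealed 1 new [(4,3)] -> total=9
Click 3 (3,5) count=1: revealed 0 new [(none)] -> total=9

Answer: 9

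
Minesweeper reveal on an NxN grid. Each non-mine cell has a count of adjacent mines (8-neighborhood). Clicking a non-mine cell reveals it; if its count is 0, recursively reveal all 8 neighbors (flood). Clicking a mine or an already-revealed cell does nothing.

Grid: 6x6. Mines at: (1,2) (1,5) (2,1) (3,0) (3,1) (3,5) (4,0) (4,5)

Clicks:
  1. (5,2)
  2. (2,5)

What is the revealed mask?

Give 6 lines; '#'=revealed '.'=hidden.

Click 1 (5,2) count=0: revealed 14 new [(2,2) (2,3) (2,4) (3,2) (3,3) (3,4) (4,1) (4,2) (4,3) (4,4) (5,1) (5,2) (5,3) (5,4)] -> total=14
Click 2 (2,5) count=2: revealed 1 new [(2,5)] -> total=15

Answer: ......
......
..####
..###.
.####.
.####.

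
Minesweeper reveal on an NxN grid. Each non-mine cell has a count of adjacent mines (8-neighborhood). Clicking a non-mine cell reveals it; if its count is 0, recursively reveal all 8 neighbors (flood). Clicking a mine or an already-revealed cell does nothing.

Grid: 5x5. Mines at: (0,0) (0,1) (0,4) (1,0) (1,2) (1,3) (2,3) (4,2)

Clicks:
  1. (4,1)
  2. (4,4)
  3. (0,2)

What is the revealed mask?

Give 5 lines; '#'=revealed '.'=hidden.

Answer: ..#..
.....
.....
...##
.#.##

Derivation:
Click 1 (4,1) count=1: revealed 1 new [(4,1)] -> total=1
Click 2 (4,4) count=0: revealed 4 new [(3,3) (3,4) (4,3) (4,4)] -> total=5
Click 3 (0,2) count=3: revealed 1 new [(0,2)] -> total=6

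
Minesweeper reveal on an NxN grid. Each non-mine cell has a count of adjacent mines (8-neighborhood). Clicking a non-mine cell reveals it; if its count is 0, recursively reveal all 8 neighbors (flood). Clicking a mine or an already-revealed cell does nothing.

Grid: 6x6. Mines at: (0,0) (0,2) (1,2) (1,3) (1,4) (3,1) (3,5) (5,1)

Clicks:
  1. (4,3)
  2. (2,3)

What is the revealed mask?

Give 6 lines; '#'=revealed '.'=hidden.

Click 1 (4,3) count=0: revealed 14 new [(2,2) (2,3) (2,4) (3,2) (3,3) (3,4) (4,2) (4,3) (4,4) (4,5) (5,2) (5,3) (5,4) (5,5)] -> total=14
Click 2 (2,3) count=3: revealed 0 new [(none)] -> total=14

Answer: ......
......
..###.
..###.
..####
..####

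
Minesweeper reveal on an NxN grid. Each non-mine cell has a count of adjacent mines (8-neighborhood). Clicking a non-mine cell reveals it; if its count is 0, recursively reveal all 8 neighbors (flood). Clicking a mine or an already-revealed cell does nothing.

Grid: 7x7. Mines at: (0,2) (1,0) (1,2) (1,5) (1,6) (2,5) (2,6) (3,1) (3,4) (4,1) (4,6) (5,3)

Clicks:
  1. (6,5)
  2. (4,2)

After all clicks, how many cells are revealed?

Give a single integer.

Answer: 7

Derivation:
Click 1 (6,5) count=0: revealed 6 new [(5,4) (5,5) (5,6) (6,4) (6,5) (6,6)] -> total=6
Click 2 (4,2) count=3: revealed 1 new [(4,2)] -> total=7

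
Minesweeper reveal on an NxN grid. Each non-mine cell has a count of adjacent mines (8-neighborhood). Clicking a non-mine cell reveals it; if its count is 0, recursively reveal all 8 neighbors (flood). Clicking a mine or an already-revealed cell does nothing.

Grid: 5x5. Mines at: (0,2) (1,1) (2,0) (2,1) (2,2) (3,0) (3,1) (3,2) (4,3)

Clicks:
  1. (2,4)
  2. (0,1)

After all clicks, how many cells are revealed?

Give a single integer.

Answer: 9

Derivation:
Click 1 (2,4) count=0: revealed 8 new [(0,3) (0,4) (1,3) (1,4) (2,3) (2,4) (3,3) (3,4)] -> total=8
Click 2 (0,1) count=2: revealed 1 new [(0,1)] -> total=9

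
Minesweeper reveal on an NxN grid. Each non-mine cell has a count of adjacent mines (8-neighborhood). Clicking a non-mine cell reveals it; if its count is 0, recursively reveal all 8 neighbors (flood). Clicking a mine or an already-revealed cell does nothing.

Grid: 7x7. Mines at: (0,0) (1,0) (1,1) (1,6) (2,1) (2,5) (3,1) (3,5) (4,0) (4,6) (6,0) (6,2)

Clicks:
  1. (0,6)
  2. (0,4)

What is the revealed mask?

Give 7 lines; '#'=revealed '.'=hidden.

Answer: ..#####
..####.
..###..
..###..
..####.
..#####
...####

Derivation:
Click 1 (0,6) count=1: revealed 1 new [(0,6)] -> total=1
Click 2 (0,4) count=0: revealed 27 new [(0,2) (0,3) (0,4) (0,5) (1,2) (1,3) (1,4) (1,5) (2,2) (2,3) (2,4) (3,2) (3,3) (3,4) (4,2) (4,3) (4,4) (4,5) (5,2) (5,3) (5,4) (5,5) (5,6) (6,3) (6,4) (6,5) (6,6)] -> total=28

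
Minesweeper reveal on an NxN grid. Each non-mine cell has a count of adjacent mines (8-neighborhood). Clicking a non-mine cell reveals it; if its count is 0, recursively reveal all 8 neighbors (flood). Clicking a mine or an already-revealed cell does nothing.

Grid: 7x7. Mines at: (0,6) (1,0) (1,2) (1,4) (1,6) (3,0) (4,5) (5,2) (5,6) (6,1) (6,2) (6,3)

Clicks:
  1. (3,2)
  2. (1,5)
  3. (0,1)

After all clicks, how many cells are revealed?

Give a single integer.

Answer: 14

Derivation:
Click 1 (3,2) count=0: revealed 12 new [(2,1) (2,2) (2,3) (2,4) (3,1) (3,2) (3,3) (3,4) (4,1) (4,2) (4,3) (4,4)] -> total=12
Click 2 (1,5) count=3: revealed 1 new [(1,5)] -> total=13
Click 3 (0,1) count=2: revealed 1 new [(0,1)] -> total=14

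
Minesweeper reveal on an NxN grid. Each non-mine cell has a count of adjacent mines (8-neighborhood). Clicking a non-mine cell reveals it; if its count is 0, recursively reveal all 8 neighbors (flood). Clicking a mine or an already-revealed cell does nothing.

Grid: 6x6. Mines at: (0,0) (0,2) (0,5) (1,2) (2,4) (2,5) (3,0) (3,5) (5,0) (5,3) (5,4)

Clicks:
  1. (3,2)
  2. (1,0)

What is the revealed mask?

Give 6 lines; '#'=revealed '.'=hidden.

Click 1 (3,2) count=0: revealed 9 new [(2,1) (2,2) (2,3) (3,1) (3,2) (3,3) (4,1) (4,2) (4,3)] -> total=9
Click 2 (1,0) count=1: revealed 1 new [(1,0)] -> total=10

Answer: ......
#.....
.###..
.###..
.###..
......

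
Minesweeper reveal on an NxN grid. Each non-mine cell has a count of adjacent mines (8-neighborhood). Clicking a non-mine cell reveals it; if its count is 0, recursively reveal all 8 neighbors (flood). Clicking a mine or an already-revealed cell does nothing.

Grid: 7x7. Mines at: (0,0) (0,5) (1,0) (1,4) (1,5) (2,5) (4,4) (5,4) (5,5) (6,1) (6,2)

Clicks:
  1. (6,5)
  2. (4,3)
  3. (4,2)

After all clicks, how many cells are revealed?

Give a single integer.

Click 1 (6,5) count=2: revealed 1 new [(6,5)] -> total=1
Click 2 (4,3) count=2: revealed 1 new [(4,3)] -> total=2
Click 3 (4,2) count=0: revealed 21 new [(0,1) (0,2) (0,3) (1,1) (1,2) (1,3) (2,0) (2,1) (2,2) (2,3) (3,0) (3,1) (3,2) (3,3) (4,0) (4,1) (4,2) (5,0) (5,1) (5,2) (5,3)] -> total=23

Answer: 23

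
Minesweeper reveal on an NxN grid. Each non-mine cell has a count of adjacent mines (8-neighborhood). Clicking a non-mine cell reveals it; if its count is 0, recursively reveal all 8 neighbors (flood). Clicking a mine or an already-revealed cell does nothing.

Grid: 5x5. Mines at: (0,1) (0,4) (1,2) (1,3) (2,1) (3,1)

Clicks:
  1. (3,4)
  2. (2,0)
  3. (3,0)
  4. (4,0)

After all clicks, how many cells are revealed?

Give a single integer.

Click 1 (3,4) count=0: revealed 9 new [(2,2) (2,3) (2,4) (3,2) (3,3) (3,4) (4,2) (4,3) (4,4)] -> total=9
Click 2 (2,0) count=2: revealed 1 new [(2,0)] -> total=10
Click 3 (3,0) count=2: revealed 1 new [(3,0)] -> total=11
Click 4 (4,0) count=1: revealed 1 new [(4,0)] -> total=12

Answer: 12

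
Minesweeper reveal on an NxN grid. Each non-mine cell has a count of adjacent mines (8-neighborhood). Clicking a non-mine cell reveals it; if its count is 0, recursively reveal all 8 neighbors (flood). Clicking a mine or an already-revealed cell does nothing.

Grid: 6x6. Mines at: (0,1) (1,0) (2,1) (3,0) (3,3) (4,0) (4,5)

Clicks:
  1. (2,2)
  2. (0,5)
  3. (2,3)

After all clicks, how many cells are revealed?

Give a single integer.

Answer: 14

Derivation:
Click 1 (2,2) count=2: revealed 1 new [(2,2)] -> total=1
Click 2 (0,5) count=0: revealed 13 new [(0,2) (0,3) (0,4) (0,5) (1,2) (1,3) (1,4) (1,5) (2,3) (2,4) (2,5) (3,4) (3,5)] -> total=14
Click 3 (2,3) count=1: revealed 0 new [(none)] -> total=14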